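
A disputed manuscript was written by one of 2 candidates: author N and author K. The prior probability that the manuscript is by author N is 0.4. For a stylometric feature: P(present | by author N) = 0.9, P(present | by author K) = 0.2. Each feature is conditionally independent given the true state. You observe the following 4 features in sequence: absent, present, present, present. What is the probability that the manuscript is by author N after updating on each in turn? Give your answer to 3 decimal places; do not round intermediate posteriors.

After 'absent': P(author N) = 0.1·0.4000 / (0.1·0.4000 + 0.8·0.6000) ≈ 0.0769
After 'present': P(author N) = 0.9·0.0769 / (0.9·0.0769 + 0.2·0.9231) ≈ 0.2727
After 'present': P(author N) = 0.9·0.2727 / (0.9·0.2727 + 0.2·0.7273) ≈ 0.6279
After 'present': P(author N) = 0.9·0.6279 / (0.9·0.6279 + 0.2·0.3721) ≈ 0.8836

0.884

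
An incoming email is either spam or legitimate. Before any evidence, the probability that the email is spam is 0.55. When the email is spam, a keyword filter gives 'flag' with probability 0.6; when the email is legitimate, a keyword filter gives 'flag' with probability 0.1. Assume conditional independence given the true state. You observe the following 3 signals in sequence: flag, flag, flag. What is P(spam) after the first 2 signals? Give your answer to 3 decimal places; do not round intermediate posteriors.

After 'flag': P(spam) = 0.6·0.5500 / (0.6·0.5500 + 0.1·0.4500) ≈ 0.8800
After 'flag': P(spam) = 0.6·0.8800 / (0.6·0.8800 + 0.1·0.1200) ≈ 0.9778

0.978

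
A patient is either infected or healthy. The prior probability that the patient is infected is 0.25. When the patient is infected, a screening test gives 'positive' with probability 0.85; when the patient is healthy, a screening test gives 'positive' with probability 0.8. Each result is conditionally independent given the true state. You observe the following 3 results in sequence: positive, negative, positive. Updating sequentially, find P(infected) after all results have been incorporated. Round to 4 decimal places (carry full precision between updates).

After 'positive': P(infected) = 0.85·0.2500 / (0.85·0.2500 + 0.8·0.7500) ≈ 0.2615
After 'negative': P(infected) = 0.15·0.2615 / (0.15·0.2615 + 0.2·0.7385) ≈ 0.2099
After 'positive': P(infected) = 0.85·0.2099 / (0.85·0.2099 + 0.8·0.7901) ≈ 0.2201

0.2201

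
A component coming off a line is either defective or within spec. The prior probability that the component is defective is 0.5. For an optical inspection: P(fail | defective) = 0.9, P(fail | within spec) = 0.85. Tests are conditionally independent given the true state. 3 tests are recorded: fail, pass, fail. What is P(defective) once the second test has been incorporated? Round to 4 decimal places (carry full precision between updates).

After 'fail': P(defective) = 0.9·0.5000 / (0.9·0.5000 + 0.85·0.5000) ≈ 0.5143
After 'pass': P(defective) = 0.1·0.5143 / (0.1·0.5143 + 0.15·0.4857) ≈ 0.4138

0.4138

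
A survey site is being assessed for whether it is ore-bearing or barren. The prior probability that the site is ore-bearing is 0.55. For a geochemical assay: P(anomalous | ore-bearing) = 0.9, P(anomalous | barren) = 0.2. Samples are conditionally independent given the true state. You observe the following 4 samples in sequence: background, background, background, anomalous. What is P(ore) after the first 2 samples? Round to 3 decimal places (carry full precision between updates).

Each posterior becomes the prior for the next update.
After 'background': P(ore) = 0.1·0.5500 / (0.1·0.5500 + 0.8·0.4500) ≈ 0.1325
After 'background': P(ore) = 0.1·0.1325 / (0.1·0.1325 + 0.8·0.8675) ≈ 0.0187

0.019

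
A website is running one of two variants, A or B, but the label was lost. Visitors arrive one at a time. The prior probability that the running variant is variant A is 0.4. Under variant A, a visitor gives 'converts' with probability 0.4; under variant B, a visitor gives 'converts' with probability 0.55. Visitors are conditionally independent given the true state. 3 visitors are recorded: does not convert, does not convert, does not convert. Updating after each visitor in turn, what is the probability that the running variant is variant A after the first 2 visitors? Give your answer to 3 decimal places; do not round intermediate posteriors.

After 'does not convert': P(A) = 0.6·0.4000 / (0.6·0.4000 + 0.45·0.6000) ≈ 0.4706
After 'does not convert': P(A) = 0.6·0.4706 / (0.6·0.4706 + 0.45·0.5294) ≈ 0.5424

0.542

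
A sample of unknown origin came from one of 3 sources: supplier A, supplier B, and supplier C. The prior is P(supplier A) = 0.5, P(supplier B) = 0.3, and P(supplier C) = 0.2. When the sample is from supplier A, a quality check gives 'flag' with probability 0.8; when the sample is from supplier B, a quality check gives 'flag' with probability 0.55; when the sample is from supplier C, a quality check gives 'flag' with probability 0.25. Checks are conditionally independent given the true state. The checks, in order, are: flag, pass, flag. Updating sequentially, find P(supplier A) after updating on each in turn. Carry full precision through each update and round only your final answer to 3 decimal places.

After 'flag': normaliser = 0.8·0.5000 + 0.55·0.3000 + 0.25·0.2000; P(supplier A) ≈ 0.6504, P(supplier B) ≈ 0.2683, P(supplier C) ≈ 0.0813
After 'pass': normaliser = 0.2·0.6504 + 0.45·0.2683 + 0.75·0.0813; P(supplier A) ≈ 0.4172, P(supplier B) ≈ 0.3872, P(supplier C) ≈ 0.1956
After 'flag': normaliser = 0.8·0.4172 + 0.55·0.3872 + 0.25·0.1956; P(supplier A) ≈ 0.5604, P(supplier B) ≈ 0.3576, P(supplier C) ≈ 0.0821

0.560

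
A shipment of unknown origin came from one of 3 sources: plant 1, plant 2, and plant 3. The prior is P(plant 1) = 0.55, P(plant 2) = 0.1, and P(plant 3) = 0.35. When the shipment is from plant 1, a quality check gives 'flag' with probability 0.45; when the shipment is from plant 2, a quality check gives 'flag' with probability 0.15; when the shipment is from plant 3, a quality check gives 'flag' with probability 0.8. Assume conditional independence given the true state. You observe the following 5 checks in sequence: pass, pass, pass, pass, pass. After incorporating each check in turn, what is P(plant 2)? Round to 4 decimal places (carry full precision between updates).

0.6149

After 'pass': normaliser = 0.55·0.5500 + 0.85·0.1000 + 0.2·0.3500; P(plant 1) ≈ 0.6612, P(plant 2) ≈ 0.1858, P(plant 3) ≈ 0.1530
After 'pass': normaliser = 0.55·0.6612 + 0.85·0.1858 + 0.2·0.1530; P(plant 1) ≈ 0.6586, P(plant 2) ≈ 0.2860, P(plant 3) ≈ 0.0554
After 'pass': normaliser = 0.55·0.6586 + 0.85·0.2860 + 0.2·0.0554; P(plant 1) ≈ 0.5876, P(plant 2) ≈ 0.3944, P(plant 3) ≈ 0.0180
After 'pass': normaliser = 0.55·0.5876 + 0.85·0.3944 + 0.2·0.0180; P(plant 1) ≈ 0.4882, P(plant 2) ≈ 0.5064, P(plant 3) ≈ 0.0054
After 'pass': normaliser = 0.55·0.4882 + 0.85·0.5064 + 0.2·0.0054; P(plant 1) ≈ 0.3836, P(plant 2) ≈ 0.6149, P(plant 3) ≈ 0.0016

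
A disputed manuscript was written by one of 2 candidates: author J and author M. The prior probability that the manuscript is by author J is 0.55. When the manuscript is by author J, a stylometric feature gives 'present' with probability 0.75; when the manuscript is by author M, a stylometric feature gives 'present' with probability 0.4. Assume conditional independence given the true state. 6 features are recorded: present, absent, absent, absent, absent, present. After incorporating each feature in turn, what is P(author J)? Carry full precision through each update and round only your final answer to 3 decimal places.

Apply Bayes' rule sequentially, carrying P(author J) forward.
After 'present': P(author J) = 0.75·0.5500 / (0.75·0.5500 + 0.4·0.4500) ≈ 0.6962
After 'absent': P(author J) = 0.25·0.6962 / (0.25·0.6962 + 0.6·0.3038) ≈ 0.4885
After 'absent': P(author J) = 0.25·0.4885 / (0.25·0.4885 + 0.6·0.5115) ≈ 0.2846
After 'absent': P(author J) = 0.25·0.2846 / (0.25·0.2846 + 0.6·0.7154) ≈ 0.1422
After 'absent': P(author J) = 0.25·0.1422 / (0.25·0.1422 + 0.6·0.8578) ≈ 0.0646
After 'present': P(author J) = 0.75·0.0646 / (0.75·0.0646 + 0.4·0.9354) ≈ 0.1147

0.115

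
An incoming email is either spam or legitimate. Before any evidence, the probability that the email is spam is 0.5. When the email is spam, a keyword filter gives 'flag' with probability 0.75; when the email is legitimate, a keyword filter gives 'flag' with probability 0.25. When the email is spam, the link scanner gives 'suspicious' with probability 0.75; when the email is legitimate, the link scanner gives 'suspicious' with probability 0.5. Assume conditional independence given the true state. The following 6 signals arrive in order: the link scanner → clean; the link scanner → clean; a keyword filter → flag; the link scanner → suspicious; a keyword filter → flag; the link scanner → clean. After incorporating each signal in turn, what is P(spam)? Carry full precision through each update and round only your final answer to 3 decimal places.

After the link scanner='clean': P(spam) = 0.25·0.5000 / (0.25·0.5000 + 0.5·0.5000) ≈ 0.3333
After the link scanner='clean': P(spam) = 0.25·0.3333 / (0.25·0.3333 + 0.5·0.6667) ≈ 0.2000
After a keyword filter='flag': P(spam) = 0.75·0.2000 / (0.75·0.2000 + 0.25·0.8000) ≈ 0.4286
After the link scanner='suspicious': P(spam) = 0.75·0.4286 / (0.75·0.4286 + 0.5·0.5714) ≈ 0.5294
After a keyword filter='flag': P(spam) = 0.75·0.5294 / (0.75·0.5294 + 0.25·0.4706) ≈ 0.7714
After the link scanner='clean': P(spam) = 0.25·0.7714 / (0.25·0.7714 + 0.5·0.2286) ≈ 0.6279

0.628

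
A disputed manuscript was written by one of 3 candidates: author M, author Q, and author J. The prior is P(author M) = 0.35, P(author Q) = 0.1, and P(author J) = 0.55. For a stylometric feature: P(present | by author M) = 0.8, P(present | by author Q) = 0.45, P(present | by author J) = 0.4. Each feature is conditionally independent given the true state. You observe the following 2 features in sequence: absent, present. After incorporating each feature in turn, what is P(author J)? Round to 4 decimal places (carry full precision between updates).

0.6204

After 'absent': normaliser = 0.2·0.3500 + 0.55·0.1000 + 0.6·0.5500; P(author M) ≈ 0.1538, P(author Q) ≈ 0.1209, P(author J) ≈ 0.7253
After 'present': normaliser = 0.8·0.1538 + 0.45·0.1209 + 0.4·0.7253; P(author M) ≈ 0.2632, P(author Q) ≈ 0.1163, P(author J) ≈ 0.6204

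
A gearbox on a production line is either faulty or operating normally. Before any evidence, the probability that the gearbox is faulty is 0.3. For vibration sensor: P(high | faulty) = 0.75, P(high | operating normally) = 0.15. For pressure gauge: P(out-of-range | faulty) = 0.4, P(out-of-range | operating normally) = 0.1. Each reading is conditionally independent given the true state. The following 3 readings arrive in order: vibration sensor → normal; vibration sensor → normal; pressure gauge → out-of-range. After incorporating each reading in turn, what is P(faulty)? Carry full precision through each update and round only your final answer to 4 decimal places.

0.1291

After vibration sensor='normal': P(faulty) = 0.25·0.3000 / (0.25·0.3000 + 0.85·0.7000) ≈ 0.1119
After vibration sensor='normal': P(faulty) = 0.25·0.1119 / (0.25·0.1119 + 0.85·0.8881) ≈ 0.0357
After pressure gauge='out-of-range': P(faulty) = 0.4·0.0357 / (0.4·0.0357 + 0.1·0.9643) ≈ 0.1291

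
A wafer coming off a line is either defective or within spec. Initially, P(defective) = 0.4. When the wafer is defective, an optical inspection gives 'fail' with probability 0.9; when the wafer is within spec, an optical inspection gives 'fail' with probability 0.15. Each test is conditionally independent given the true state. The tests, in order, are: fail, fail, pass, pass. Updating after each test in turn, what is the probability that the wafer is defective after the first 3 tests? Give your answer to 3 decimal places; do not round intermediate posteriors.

After 'fail': P(defective) = 0.9·0.4000 / (0.9·0.4000 + 0.15·0.6000) ≈ 0.8000
After 'fail': P(defective) = 0.9·0.8000 / (0.9·0.8000 + 0.15·0.2000) ≈ 0.9600
After 'pass': P(defective) = 0.1·0.9600 / (0.1·0.9600 + 0.85·0.0400) ≈ 0.7385

0.738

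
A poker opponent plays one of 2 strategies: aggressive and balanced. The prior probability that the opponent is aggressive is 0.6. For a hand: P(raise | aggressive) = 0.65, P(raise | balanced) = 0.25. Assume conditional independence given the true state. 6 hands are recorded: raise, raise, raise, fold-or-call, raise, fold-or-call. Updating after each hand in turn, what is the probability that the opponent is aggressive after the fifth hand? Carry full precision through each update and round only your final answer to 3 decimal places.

0.970

After 'raise': P(aggressive) = 0.65·0.6000 / (0.65·0.6000 + 0.25·0.4000) ≈ 0.7959
After 'raise': P(aggressive) = 0.65·0.7959 / (0.65·0.7959 + 0.25·0.2041) ≈ 0.9102
After 'raise': P(aggressive) = 0.65·0.9102 / (0.65·0.9102 + 0.25·0.0898) ≈ 0.9635
After 'fold-or-call': P(aggressive) = 0.35·0.9635 / (0.35·0.9635 + 0.75·0.0365) ≈ 0.9248
After 'raise': P(aggressive) = 0.65·0.9248 / (0.65·0.9248 + 0.25·0.0752) ≈ 0.9697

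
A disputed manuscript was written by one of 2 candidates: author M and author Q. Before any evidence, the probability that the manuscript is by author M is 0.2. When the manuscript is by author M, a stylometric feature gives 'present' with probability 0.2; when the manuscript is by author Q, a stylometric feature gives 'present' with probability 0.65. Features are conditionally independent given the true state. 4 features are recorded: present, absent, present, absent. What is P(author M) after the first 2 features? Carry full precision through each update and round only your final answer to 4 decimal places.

0.1495

Apply Bayes' rule sequentially, carrying P(author M) forward.
After 'present': P(author M) = 0.2·0.2000 / (0.2·0.2000 + 0.65·0.8000) ≈ 0.0714
After 'absent': P(author M) = 0.8·0.0714 / (0.8·0.0714 + 0.35·0.9286) ≈ 0.1495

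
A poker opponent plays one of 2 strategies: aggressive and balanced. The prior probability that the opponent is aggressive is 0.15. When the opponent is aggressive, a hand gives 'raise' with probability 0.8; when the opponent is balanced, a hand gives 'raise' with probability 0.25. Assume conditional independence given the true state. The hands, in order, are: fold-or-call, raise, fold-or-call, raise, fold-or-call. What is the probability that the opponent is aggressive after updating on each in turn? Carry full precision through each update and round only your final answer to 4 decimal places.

After 'fold-or-call': P(aggressive) = 0.2·0.1500 / (0.2·0.1500 + 0.75·0.8500) ≈ 0.0449
After 'raise': P(aggressive) = 0.8·0.0449 / (0.8·0.0449 + 0.25·0.9551) ≈ 0.1309
After 'fold-or-call': P(aggressive) = 0.2·0.1309 / (0.2·0.1309 + 0.75·0.8691) ≈ 0.0386
After 'raise': P(aggressive) = 0.8·0.0386 / (0.8·0.0386 + 0.25·0.9614) ≈ 0.1139
After 'fold-or-call': P(aggressive) = 0.2·0.1139 / (0.2·0.1139 + 0.75·0.8861) ≈ 0.0331

0.0331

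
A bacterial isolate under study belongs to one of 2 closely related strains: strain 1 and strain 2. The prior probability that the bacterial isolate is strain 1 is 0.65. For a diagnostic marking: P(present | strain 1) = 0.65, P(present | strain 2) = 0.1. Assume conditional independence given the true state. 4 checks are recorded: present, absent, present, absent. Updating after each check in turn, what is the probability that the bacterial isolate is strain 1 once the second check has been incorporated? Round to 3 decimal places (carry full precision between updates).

After 'present': P(strain 1) = 0.65·0.6500 / (0.65·0.6500 + 0.1·0.3500) ≈ 0.9235
After 'absent': P(strain 1) = 0.35·0.9235 / (0.35·0.9235 + 0.9·0.0765) ≈ 0.8244

0.824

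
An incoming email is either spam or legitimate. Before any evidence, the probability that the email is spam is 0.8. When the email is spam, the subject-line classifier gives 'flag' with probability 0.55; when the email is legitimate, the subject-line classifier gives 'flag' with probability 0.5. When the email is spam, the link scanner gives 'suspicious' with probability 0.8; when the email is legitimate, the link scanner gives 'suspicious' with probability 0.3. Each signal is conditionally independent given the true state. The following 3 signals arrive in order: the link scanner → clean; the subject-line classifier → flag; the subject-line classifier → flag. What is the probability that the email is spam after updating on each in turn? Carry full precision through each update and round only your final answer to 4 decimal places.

After the link scanner='clean': P(spam) = 0.2·0.8000 / (0.2·0.8000 + 0.7·0.2000) ≈ 0.5333
After the subject-line classifier='flag': P(spam) = 0.55·0.5333 / (0.55·0.5333 + 0.5·0.4667) ≈ 0.5570
After the subject-line classifier='flag': P(spam) = 0.55·0.5570 / (0.55·0.5570 + 0.5·0.4430) ≈ 0.5803

0.5803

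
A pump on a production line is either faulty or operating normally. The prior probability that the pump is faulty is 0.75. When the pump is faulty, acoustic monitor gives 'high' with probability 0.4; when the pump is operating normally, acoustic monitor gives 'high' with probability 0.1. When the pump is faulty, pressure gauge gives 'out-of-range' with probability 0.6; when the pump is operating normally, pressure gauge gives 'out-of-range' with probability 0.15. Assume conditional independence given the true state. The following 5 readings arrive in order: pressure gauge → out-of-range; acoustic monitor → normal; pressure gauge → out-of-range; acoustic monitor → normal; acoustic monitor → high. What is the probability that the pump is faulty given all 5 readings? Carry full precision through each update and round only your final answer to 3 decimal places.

Each posterior becomes the prior for the next update.
After pressure gauge='out-of-range': P(faulty) = 0.6·0.7500 / (0.6·0.7500 + 0.15·0.2500) ≈ 0.9231
After acoustic monitor='normal': P(faulty) = 0.6·0.9231 / (0.6·0.9231 + 0.9·0.0769) ≈ 0.8889
After pressure gauge='out-of-range': P(faulty) = 0.6·0.8889 / (0.6·0.8889 + 0.15·0.1111) ≈ 0.9697
After acoustic monitor='normal': P(faulty) = 0.6·0.9697 / (0.6·0.9697 + 0.9·0.0303) ≈ 0.9552
After acoustic monitor='high': P(faulty) = 0.4·0.9552 / (0.4·0.9552 + 0.1·0.0448) ≈ 0.9884

0.988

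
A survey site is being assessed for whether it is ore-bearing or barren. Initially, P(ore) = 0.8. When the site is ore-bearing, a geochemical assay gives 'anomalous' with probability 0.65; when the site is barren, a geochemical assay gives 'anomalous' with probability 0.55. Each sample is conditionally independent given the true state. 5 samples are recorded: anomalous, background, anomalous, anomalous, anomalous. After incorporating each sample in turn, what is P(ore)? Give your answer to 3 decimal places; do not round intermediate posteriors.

Each posterior becomes the prior for the next update.
After 'anomalous': P(ore) = 0.65·0.8000 / (0.65·0.8000 + 0.55·0.2000) ≈ 0.8254
After 'background': P(ore) = 0.35·0.8254 / (0.35·0.8254 + 0.45·0.1746) ≈ 0.7862
After 'anomalous': P(ore) = 0.65·0.7862 / (0.65·0.7862 + 0.55·0.2138) ≈ 0.8129
After 'anomalous': P(ore) = 0.65·0.8129 / (0.65·0.8129 + 0.55·0.1871) ≈ 0.8370
After 'anomalous': P(ore) = 0.65·0.8370 / (0.65·0.8370 + 0.55·0.1630) ≈ 0.8585

0.859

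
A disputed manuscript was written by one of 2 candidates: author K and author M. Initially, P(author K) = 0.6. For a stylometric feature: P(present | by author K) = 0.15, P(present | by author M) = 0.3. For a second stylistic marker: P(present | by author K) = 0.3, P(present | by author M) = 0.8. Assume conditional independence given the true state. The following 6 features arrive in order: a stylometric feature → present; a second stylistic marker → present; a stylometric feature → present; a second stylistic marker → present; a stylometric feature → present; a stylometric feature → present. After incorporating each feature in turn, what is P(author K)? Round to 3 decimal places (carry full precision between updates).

After a stylometric feature='present': P(author K) = 0.15·0.6000 / (0.15·0.6000 + 0.3·0.4000) ≈ 0.4286
After a second stylistic marker='present': P(author K) = 0.3·0.4286 / (0.3·0.4286 + 0.8·0.5714) ≈ 0.2195
After a stylometric feature='present': P(author K) = 0.15·0.2195 / (0.15·0.2195 + 0.3·0.7805) ≈ 0.1233
After a second stylistic marker='present': P(author K) = 0.3·0.1233 / (0.3·0.1233 + 0.8·0.8767) ≈ 0.0501
After a stylometric feature='present': P(author K) = 0.15·0.0501 / (0.15·0.0501 + 0.3·0.9499) ≈ 0.0257
After a stylometric feature='present': P(author K) = 0.15·0.0257 / (0.15·0.0257 + 0.3·0.9743) ≈ 0.0130

0.013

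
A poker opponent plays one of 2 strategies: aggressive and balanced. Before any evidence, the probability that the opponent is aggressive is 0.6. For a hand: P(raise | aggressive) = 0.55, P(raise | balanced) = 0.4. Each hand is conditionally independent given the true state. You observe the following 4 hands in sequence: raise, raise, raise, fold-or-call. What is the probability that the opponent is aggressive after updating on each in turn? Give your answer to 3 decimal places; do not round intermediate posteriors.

After 'raise': P(aggressive) = 0.55·0.6000 / (0.55·0.6000 + 0.4·0.4000) ≈ 0.6735
After 'raise': P(aggressive) = 0.55·0.6735 / (0.55·0.6735 + 0.4·0.3265) ≈ 0.7393
After 'raise': P(aggressive) = 0.55·0.7393 / (0.55·0.7393 + 0.4·0.2607) ≈ 0.7959
After 'fold-or-call': P(aggressive) = 0.45·0.7959 / (0.45·0.7959 + 0.6·0.2041) ≈ 0.7452

0.745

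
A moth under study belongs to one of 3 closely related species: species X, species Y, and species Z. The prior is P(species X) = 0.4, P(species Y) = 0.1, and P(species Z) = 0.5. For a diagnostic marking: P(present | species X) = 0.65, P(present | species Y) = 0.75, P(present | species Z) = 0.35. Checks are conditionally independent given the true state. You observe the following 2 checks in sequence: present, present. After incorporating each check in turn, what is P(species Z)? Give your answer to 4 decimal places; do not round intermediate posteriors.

After 'present': normaliser = 0.65·0.4000 + 0.75·0.1000 + 0.35·0.5000; P(species X) ≈ 0.5098, P(species Y) ≈ 0.1471, P(species Z) ≈ 0.3431
After 'present': normaliser = 0.65·0.5098 + 0.75·0.1471 + 0.35·0.3431; P(species X) ≈ 0.5899, P(species Y) ≈ 0.1963, P(species Z) ≈ 0.2138

0.2138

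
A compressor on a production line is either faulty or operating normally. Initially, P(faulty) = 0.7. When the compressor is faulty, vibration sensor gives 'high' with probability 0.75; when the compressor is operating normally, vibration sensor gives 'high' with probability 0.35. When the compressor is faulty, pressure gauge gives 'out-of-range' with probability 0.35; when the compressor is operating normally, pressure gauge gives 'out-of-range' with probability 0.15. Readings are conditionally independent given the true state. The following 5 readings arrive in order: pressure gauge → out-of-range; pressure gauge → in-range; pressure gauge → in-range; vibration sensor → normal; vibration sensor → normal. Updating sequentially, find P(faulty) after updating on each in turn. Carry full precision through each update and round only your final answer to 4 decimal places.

0.3202

After pressure gauge='out-of-range': P(faulty) = 0.35·0.7000 / (0.35·0.7000 + 0.15·0.3000) ≈ 0.8448
After pressure gauge='in-range': P(faulty) = 0.65·0.8448 / (0.65·0.8448 + 0.85·0.1552) ≈ 0.8063
After pressure gauge='in-range': P(faulty) = 0.65·0.8063 / (0.65·0.8063 + 0.85·0.1937) ≈ 0.7610
After vibration sensor='normal': P(faulty) = 0.25·0.7610 / (0.25·0.7610 + 0.65·0.2390) ≈ 0.5505
After vibration sensor='normal': P(faulty) = 0.25·0.5505 / (0.25·0.5505 + 0.65·0.4495) ≈ 0.3202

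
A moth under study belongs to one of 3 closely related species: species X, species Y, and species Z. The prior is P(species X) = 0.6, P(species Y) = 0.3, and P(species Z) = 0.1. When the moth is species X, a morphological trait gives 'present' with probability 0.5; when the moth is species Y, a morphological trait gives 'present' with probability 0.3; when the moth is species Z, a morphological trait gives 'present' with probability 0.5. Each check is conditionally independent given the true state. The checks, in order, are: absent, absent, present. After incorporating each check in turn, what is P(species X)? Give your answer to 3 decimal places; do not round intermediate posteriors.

0.570

After 'absent': normaliser = 0.5·0.6000 + 0.7·0.3000 + 0.5·0.1000; P(species X) ≈ 0.5357, P(species Y) ≈ 0.3750, P(species Z) ≈ 0.0893
After 'absent': normaliser = 0.5·0.5357 + 0.7·0.3750 + 0.5·0.0893; P(species X) ≈ 0.4658, P(species Y) ≈ 0.4565, P(species Z) ≈ 0.0776
After 'present': normaliser = 0.5·0.4658 + 0.3·0.4565 + 0.5·0.0776; P(species X) ≈ 0.5699, P(species Y) ≈ 0.3351, P(species Z) ≈ 0.0950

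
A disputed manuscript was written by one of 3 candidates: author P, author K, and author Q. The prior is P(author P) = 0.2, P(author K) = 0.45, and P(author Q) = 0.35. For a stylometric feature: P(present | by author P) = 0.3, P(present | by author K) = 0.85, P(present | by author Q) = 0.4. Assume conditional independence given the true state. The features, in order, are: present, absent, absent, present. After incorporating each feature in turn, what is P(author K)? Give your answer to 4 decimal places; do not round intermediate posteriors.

0.2015

After 'present': normaliser = 0.3·0.2000 + 0.85·0.4500 + 0.4·0.3500; P(author P) ≈ 0.1030, P(author K) ≈ 0.6567, P(author Q) ≈ 0.2403
After 'absent': normaliser = 0.7·0.1030 + 0.15·0.6567 + 0.6·0.2403; P(author P) ≈ 0.2290, P(author K) ≈ 0.3129, P(author Q) ≈ 0.4581
After 'absent': normaliser = 0.7·0.2290 + 0.15·0.3129 + 0.6·0.4581; P(author P) ≈ 0.3326, P(author K) ≈ 0.0973, P(author Q) ≈ 0.5701
After 'present': normaliser = 0.3·0.3326 + 0.85·0.0973 + 0.4·0.5701; P(author P) ≈ 0.2430, P(author K) ≈ 0.2015, P(author Q) ≈ 0.5554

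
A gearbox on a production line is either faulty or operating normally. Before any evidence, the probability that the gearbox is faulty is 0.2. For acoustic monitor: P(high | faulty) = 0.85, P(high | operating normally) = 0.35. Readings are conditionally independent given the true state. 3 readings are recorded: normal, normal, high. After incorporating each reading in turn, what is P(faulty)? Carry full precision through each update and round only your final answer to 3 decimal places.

0.031

Each posterior becomes the prior for the next update.
After 'normal': P(faulty) = 0.15·0.2000 / (0.15·0.2000 + 0.65·0.8000) ≈ 0.0545
After 'normal': P(faulty) = 0.15·0.0545 / (0.15·0.0545 + 0.65·0.9455) ≈ 0.0131
After 'high': P(faulty) = 0.85·0.0131 / (0.85·0.0131 + 0.35·0.9869) ≈ 0.0313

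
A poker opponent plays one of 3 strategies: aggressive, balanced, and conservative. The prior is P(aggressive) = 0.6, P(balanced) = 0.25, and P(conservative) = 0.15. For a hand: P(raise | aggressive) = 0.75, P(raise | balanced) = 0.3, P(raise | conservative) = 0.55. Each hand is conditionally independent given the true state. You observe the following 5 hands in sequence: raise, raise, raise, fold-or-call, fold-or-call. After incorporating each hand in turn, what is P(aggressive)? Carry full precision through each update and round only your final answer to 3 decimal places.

0.654

After 'raise': normaliser = 0.75·0.6000 + 0.3·0.2500 + 0.55·0.1500; P(aggressive) ≈ 0.7407, P(balanced) ≈ 0.1235, P(conservative) ≈ 0.1358
After 'raise': normaliser = 0.75·0.7407 + 0.3·0.1235 + 0.55·0.1358; P(aggressive) ≈ 0.8326, P(balanced) ≈ 0.0555, P(conservative) ≈ 0.1119
After 'raise': normaliser = 0.75·0.8326 + 0.3·0.0555 + 0.55·0.1119; P(aggressive) ≈ 0.8887, P(balanced) ≈ 0.0237, P(conservative) ≈ 0.0876
After 'fold-or-call': normaliser = 0.25·0.8887 + 0.7·0.0237 + 0.45·0.0876; P(aggressive) ≈ 0.7986, P(balanced) ≈ 0.0596, P(conservative) ≈ 0.1417
After 'fold-or-call': normaliser = 0.25·0.7986 + 0.7·0.0596 + 0.45·0.1417; P(aggressive) ≈ 0.6542, P(balanced) ≈ 0.1368, P(conservative) ≈ 0.2090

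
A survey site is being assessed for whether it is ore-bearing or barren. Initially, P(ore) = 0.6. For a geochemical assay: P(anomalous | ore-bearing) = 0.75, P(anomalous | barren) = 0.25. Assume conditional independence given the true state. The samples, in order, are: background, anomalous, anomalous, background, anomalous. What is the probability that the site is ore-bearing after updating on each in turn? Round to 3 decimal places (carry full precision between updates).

0.818

After 'background': P(ore) = 0.25·0.6000 / (0.25·0.6000 + 0.75·0.4000) ≈ 0.3333
After 'anomalous': P(ore) = 0.75·0.3333 / (0.75·0.3333 + 0.25·0.6667) ≈ 0.6000
After 'anomalous': P(ore) = 0.75·0.6000 / (0.75·0.6000 + 0.25·0.4000) ≈ 0.8182
After 'background': P(ore) = 0.25·0.8182 / (0.25·0.8182 + 0.75·0.1818) ≈ 0.6000
After 'anomalous': P(ore) = 0.75·0.6000 / (0.75·0.6000 + 0.25·0.4000) ≈ 0.8182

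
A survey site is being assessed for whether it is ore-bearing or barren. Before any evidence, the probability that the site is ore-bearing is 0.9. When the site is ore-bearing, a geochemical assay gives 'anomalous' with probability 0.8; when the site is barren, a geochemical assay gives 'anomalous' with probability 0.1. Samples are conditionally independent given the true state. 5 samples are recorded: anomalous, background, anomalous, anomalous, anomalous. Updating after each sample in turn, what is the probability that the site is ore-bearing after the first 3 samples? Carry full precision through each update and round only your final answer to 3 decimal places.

Each posterior becomes the prior for the next update.
After 'anomalous': P(ore) = 0.8·0.9000 / (0.8·0.9000 + 0.1·0.1000) ≈ 0.9863
After 'background': P(ore) = 0.2·0.9863 / (0.2·0.9863 + 0.9·0.0137) ≈ 0.9412
After 'anomalous': P(ore) = 0.8·0.9412 / (0.8·0.9412 + 0.1·0.0588) ≈ 0.9922

0.992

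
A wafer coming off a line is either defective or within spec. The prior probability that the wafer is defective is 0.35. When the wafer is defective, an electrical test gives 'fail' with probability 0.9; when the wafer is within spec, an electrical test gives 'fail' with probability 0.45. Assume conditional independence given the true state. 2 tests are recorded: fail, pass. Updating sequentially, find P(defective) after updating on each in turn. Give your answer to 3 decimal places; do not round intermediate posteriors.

0.164

After 'fail': P(defective) = 0.9·0.3500 / (0.9·0.3500 + 0.45·0.6500) ≈ 0.5185
After 'pass': P(defective) = 0.1·0.5185 / (0.1·0.5185 + 0.55·0.4815) ≈ 0.1637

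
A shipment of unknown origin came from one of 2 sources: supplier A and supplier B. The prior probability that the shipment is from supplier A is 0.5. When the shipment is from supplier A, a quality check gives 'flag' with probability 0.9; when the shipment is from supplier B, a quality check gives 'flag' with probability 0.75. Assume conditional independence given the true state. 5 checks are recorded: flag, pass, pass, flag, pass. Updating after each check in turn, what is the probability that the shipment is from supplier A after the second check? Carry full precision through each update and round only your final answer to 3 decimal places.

0.324

After 'flag': P(supplier A) = 0.9·0.5000 / (0.9·0.5000 + 0.75·0.5000) ≈ 0.5455
After 'pass': P(supplier A) = 0.1·0.5455 / (0.1·0.5455 + 0.25·0.4545) ≈ 0.3243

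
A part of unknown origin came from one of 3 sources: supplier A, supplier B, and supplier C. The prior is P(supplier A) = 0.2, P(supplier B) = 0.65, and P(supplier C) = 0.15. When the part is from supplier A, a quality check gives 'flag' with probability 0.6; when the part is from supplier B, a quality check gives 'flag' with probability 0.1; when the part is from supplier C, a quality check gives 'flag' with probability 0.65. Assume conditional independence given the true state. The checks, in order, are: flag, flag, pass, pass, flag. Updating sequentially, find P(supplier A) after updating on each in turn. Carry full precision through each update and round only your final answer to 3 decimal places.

Each posterior becomes the prior for the next update.
After 'flag': normaliser = 0.6·0.2000 + 0.1·0.6500 + 0.65·0.1500; P(supplier A) ≈ 0.4248, P(supplier B) ≈ 0.2301, P(supplier C) ≈ 0.3451
After 'flag': normaliser = 0.6·0.4248 + 0.1·0.2301 + 0.65·0.3451; P(supplier A) ≈ 0.5075, P(supplier B) ≈ 0.0458, P(supplier C) ≈ 0.4467
After 'pass': normaliser = 0.4·0.5075 + 0.9·0.0458 + 0.35·0.4467; P(supplier A) ≈ 0.5068, P(supplier B) ≈ 0.1029, P(supplier C) ≈ 0.3903
After 'pass': normaliser = 0.4·0.5068 + 0.9·0.1029 + 0.35·0.3903; P(supplier A) ≈ 0.4693, P(supplier B) ≈ 0.2145, P(supplier C) ≈ 0.3162
After 'flag': normaliser = 0.6·0.4693 + 0.1·0.2145 + 0.65·0.3162; P(supplier A) ≈ 0.5536, P(supplier B) ≈ 0.0422, P(supplier C) ≈ 0.4042

0.554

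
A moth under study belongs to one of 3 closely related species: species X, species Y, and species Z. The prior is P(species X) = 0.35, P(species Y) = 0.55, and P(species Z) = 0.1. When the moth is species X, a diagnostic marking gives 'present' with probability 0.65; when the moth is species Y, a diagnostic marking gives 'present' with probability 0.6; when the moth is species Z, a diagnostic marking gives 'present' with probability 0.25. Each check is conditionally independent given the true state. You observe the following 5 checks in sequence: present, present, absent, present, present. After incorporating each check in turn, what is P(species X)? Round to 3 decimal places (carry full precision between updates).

After 'present': normaliser = 0.65·0.3500 + 0.6·0.5500 + 0.25·0.1000; P(species X) ≈ 0.3906, P(species Y) ≈ 0.5665, P(species Z) ≈ 0.0429
After 'present': normaliser = 0.65·0.3906 + 0.6·0.5665 + 0.25·0.0429; P(species X) ≈ 0.4200, P(species Y) ≈ 0.5623, P(species Z) ≈ 0.0177
After 'absent': normaliser = 0.35·0.4200 + 0.4·0.5623 + 0.75·0.0177; P(species X) ≈ 0.3816, P(species Y) ≈ 0.5839, P(species Z) ≈ 0.0346
After 'present': normaliser = 0.65·0.3816 + 0.6·0.5839 + 0.25·0.0346; P(species X) ≈ 0.4086, P(species Y) ≈ 0.5772, P(species Z) ≈ 0.0142
After 'present': normaliser = 0.65·0.4086 + 0.6·0.5772 + 0.25·0.0142; P(species X) ≈ 0.4315, P(species Y) ≈ 0.5627, P(species Z) ≈ 0.0058

0.432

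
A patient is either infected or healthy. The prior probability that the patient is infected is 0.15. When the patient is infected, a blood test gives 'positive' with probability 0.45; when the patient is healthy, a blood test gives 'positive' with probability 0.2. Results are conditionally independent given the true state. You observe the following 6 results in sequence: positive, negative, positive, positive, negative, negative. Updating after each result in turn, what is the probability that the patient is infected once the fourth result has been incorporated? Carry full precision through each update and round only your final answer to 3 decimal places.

After 'positive': P(infected) = 0.45·0.1500 / (0.45·0.1500 + 0.2·0.8500) ≈ 0.2842
After 'negative': P(infected) = 0.55·0.2842 / (0.55·0.2842 + 0.8·0.7158) ≈ 0.2144
After 'positive': P(infected) = 0.45·0.2144 / (0.45·0.2144 + 0.2·0.7856) ≈ 0.3805
After 'positive': P(infected) = 0.45·0.3805 / (0.45·0.3805 + 0.2·0.6195) ≈ 0.5802

0.580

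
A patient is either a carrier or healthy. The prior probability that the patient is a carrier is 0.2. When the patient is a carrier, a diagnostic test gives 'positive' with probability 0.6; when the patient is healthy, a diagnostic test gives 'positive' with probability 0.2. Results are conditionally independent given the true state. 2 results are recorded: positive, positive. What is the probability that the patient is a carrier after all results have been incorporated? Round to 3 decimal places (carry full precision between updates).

After 'positive': P(carrier) = 0.6·0.2000 / (0.6·0.2000 + 0.2·0.8000) ≈ 0.4286
After 'positive': P(carrier) = 0.6·0.4286 / (0.6·0.4286 + 0.2·0.5714) ≈ 0.6923

0.692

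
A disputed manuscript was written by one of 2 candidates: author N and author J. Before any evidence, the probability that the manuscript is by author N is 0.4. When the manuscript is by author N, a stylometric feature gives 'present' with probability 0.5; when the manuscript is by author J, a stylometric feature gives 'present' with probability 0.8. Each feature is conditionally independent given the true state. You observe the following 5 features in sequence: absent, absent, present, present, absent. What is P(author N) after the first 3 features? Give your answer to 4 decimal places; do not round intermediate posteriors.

0.7225

Apply Bayes' rule sequentially, carrying P(author N) forward.
After 'absent': P(author N) = 0.5·0.4000 / (0.5·0.4000 + 0.2·0.6000) ≈ 0.6250
After 'absent': P(author N) = 0.5·0.6250 / (0.5·0.6250 + 0.2·0.3750) ≈ 0.8065
After 'present': P(author N) = 0.5·0.8065 / (0.5·0.8065 + 0.8·0.1935) ≈ 0.7225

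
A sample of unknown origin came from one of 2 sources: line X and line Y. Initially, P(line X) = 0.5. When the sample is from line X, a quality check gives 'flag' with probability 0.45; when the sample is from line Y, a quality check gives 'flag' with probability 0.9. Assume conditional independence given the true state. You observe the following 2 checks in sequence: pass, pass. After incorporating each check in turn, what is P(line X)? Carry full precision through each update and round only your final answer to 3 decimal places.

After 'pass': P(line X) = 0.55·0.5000 / (0.55·0.5000 + 0.1·0.5000) ≈ 0.8462
After 'pass': P(line X) = 0.55·0.8462 / (0.55·0.8462 + 0.1·0.1538) ≈ 0.9680

0.968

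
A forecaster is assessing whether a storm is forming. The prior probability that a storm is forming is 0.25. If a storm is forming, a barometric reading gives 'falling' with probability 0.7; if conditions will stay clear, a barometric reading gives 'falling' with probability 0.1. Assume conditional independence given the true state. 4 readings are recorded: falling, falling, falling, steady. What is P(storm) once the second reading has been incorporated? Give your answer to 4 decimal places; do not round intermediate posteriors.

0.9423

After 'falling': P(storm) = 0.7·0.2500 / (0.7·0.2500 + 0.1·0.7500) ≈ 0.7000
After 'falling': P(storm) = 0.7·0.7000 / (0.7·0.7000 + 0.1·0.3000) ≈ 0.9423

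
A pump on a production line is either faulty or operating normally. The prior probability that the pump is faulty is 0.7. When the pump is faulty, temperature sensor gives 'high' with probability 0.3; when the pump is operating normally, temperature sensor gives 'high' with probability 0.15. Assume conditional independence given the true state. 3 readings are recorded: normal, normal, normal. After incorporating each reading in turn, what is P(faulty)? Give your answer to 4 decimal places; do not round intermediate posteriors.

After 'normal': P(faulty) = 0.7·0.7000 / (0.7·0.7000 + 0.85·0.3000) ≈ 0.6577
After 'normal': P(faulty) = 0.7·0.6577 / (0.7·0.6577 + 0.85·0.3423) ≈ 0.6128
After 'normal': P(faulty) = 0.7·0.6128 / (0.7·0.6128 + 0.85·0.3872) ≈ 0.5658

0.5658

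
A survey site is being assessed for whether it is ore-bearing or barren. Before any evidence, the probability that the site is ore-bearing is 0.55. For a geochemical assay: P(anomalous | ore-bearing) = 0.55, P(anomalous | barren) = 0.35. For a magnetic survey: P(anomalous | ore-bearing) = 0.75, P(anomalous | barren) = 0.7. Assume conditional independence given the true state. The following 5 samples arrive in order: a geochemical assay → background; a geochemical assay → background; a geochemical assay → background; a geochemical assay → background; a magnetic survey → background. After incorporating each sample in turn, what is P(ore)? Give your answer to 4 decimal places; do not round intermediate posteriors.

Each posterior becomes the prior for the next update.
After a geochemical assay='background': P(ore) = 0.45·0.5500 / (0.45·0.5500 + 0.65·0.4500) ≈ 0.4583
After a geochemical assay='background': P(ore) = 0.45·0.4583 / (0.45·0.4583 + 0.65·0.5417) ≈ 0.3694
After a geochemical assay='background': P(ore) = 0.45·0.3694 / (0.45·0.3694 + 0.65·0.6306) ≈ 0.2885
After a geochemical assay='background': P(ore) = 0.45·0.2885 / (0.45·0.2885 + 0.65·0.7115) ≈ 0.2192
After a magnetic survey='background': P(ore) = 0.25·0.2192 / (0.25·0.2192 + 0.3·0.7808) ≈ 0.1896

0.1896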